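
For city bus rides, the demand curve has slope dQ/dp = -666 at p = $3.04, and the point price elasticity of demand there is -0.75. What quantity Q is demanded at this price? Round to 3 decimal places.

2699.520

Ed = (dQ/dp)·(p/Q) ⇒ Q = (dQ/dp)·p/Ed = (-666)·3.04/(-0.75) = 2699.52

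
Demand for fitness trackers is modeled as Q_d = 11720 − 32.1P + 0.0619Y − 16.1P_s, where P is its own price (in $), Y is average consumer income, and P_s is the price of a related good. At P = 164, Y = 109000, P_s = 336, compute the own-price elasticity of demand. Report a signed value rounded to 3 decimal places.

-0.676

At the given values, Q_d = 11720 − 32.1(164) + 0.0619(109000) − 16.1(336) = 7793.1.
∂Q_d/∂P = −32.1.
E = (-32.1) × (164/7793.1) = -0.67552…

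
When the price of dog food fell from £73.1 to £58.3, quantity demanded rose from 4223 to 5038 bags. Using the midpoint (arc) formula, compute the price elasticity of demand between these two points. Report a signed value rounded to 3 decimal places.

-0.781

%ΔQ = (5038 − 4223) / [(4223 + 5038)/2] = 815/4630.5 = 0.176006…
%ΔP = (58.3 − 73.1) / [(73.1 + 58.3)/2] = -14.8/65.7 = -0.225266…
Arc Ed = %ΔQ / %ΔP = (815/4630.5) / (-14.8/65.7) = -0.78132…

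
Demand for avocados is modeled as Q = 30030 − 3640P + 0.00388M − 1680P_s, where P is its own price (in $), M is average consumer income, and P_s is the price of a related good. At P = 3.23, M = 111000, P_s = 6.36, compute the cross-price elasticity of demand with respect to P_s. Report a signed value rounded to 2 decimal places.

At the given values, Q = 30030 − 3640(3.23) + 0.00388(111000) − 1680(6.36) = 8018.68.
∂Q/∂P_s = -1680.
E = (-1680) × (6.36/8018.68) = -1.3324…

-1.33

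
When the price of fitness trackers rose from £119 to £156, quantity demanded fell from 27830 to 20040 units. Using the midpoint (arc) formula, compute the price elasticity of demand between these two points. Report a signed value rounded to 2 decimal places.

%ΔQ = (20040 − 27830) / [(27830 + 20040)/2] = -7790/23935 = -0.325464…
%ΔP = (156 − 119) / [(119 + 156)/2] = 37/137.5 = 0.269090…
Arc Ed = %ΔQ / %ΔP = (-7790/23935) / (37/137.5) = -1.2094…

-1.21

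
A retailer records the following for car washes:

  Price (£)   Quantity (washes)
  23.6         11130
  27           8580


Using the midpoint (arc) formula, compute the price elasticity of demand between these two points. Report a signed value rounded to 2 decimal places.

%ΔQ = (8580 − 11130) / [(11130 + 8580)/2] = -2550/9855 = -0.258751…
%ΔP = (27 − 23.6) / [(23.6 + 27)/2] = 3.4/25.3 = 0.134387…
Arc Ed = %ΔQ / %ΔP = (-2550/9855) / (3.4/25.3) = -1.9254…

-1.93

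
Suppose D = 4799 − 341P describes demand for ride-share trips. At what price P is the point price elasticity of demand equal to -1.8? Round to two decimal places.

Ed = −341P/(4799 − 341P). Set this equal to -1.8:
341P = 1.8·(4799 − 341P) ⇒ 341P(1 + 1.8) = 1.8·4799
P = 1.8·4799 / (341·2.8) = 9.0471…

9.05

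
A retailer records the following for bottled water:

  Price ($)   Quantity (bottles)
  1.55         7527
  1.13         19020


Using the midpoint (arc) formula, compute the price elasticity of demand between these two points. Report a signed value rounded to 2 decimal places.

-2.76

%ΔQ = (19020 − 7527) / [(7527 + 19020)/2] = 11493/13273.5 = 0.865860…
%ΔP = (1.13 − 1.55) / [(1.55 + 1.13)/2] = -0.42/1.34 = -0.313432…
Arc Ed = %ΔQ / %ΔP = (11493/13273.5) / (-0.42/1.34) = -2.7625…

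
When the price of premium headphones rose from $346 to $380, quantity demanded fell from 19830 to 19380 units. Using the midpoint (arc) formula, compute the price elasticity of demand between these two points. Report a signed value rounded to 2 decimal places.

%ΔQ = (19380 − 19830) / [(19830 + 19380)/2] = -450/19605 = -0.022953…
%ΔP = (380 − 346) / [(346 + 380)/2] = 34/363 = 0.093663…
Arc Ed = %ΔQ / %ΔP = (-450/19605) / (34/363) = -0.2450…

-0.25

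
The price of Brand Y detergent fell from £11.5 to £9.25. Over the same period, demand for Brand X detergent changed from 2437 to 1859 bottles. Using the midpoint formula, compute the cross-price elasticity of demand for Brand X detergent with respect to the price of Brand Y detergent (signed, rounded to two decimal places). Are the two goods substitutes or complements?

1.24; substitutes

%ΔQ_{Brand X detergent} = (1859 − 2437)/avg = -578/2148 = -0.269087…
%ΔP_{Brand Y detergent} = (9.25 − 11.5)/avg = -2.25/10.375 = -0.216867…
E_cross = (-578/2148) / (-2.25/10.375) = 1.2407…
E_cross > 0 ⇒ the goods are substitutes.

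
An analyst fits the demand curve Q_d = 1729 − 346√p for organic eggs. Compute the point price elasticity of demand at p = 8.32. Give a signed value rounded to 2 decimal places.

dQ_d/dp = −346/(2√p) = -59.977. At p = 8.32, Q_d = 730.983.
Ed = (dQ_d/dp)·(p/Q_d) = (-59.977) × (8.32/730.983) = -0.6826…

-0.68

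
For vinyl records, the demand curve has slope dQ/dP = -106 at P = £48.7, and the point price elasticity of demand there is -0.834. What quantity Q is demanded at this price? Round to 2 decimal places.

6189.69

Ed = (dQ/dP)·(P/Q) ⇒ Q = (dQ/dP)·P/Ed = (-106)·48.7/(-0.834) = 6189.6882…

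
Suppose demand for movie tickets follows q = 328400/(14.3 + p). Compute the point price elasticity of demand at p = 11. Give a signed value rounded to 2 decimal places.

dq/dp = −328400/(14.3 + p)² = -513.053. At p = 11, q = 12980.2.
Ed = (dq/dp)·(p/q) = (-513.053) × (11/12980.2) = -0.4347…

-0.43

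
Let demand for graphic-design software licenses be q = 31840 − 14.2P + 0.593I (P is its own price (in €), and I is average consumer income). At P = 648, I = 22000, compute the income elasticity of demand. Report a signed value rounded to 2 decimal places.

At the given values, q = 31840 − 14.2(648) + 0.593(22000) = 35684.4.
∂q/∂I = 0.593.
E = (0.593) × (22000/35684.4) = 0.3655…

0.37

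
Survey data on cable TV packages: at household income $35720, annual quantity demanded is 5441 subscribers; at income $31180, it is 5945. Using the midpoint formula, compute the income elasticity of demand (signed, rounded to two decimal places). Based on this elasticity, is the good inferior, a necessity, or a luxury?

%ΔQ = (5945 − 5441)/[( 5441 + 5945)/2] = 504/5693 = 0.088529…
%ΔIncome = (31180 − 35720)/[( 35720 + 31180)/2] = -4540/33450 = -0.135724…
E_income = (504/5693) / (-4540/33450) = -0.6522…
E_income < 0 ⇒ inferior good.

-0.65; inferior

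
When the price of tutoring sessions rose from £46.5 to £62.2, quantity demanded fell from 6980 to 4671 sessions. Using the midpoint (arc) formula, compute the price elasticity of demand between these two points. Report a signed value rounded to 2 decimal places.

-1.37

%ΔQ = (4671 − 6980) / [(6980 + 4671)/2] = -2309/5825.5 = -0.396360…
%ΔP = (62.2 − 46.5) / [(46.5 + 62.2)/2] = 15.7/54.35 = 0.288868…
Arc Ed = %ΔQ / %ΔP = (-2309/5825.5) / (15.7/54.35) = -1.3721…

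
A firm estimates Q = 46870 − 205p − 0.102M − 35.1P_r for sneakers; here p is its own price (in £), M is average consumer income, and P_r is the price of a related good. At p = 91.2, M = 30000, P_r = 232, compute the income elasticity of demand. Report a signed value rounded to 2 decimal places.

At the given values, Q = 46870 − 205(91.2) − 0.102(30000) − 35.1(232) = 16970.8.
∂Q/∂M = -0.102.
E = (-0.102) × (30000/16970.8) = -0.1803…

-0.18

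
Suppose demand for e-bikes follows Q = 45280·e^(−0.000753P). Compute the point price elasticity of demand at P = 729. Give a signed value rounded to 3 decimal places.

-0.549

dQ/dP = −0.000753·Q = -19.6925. At P = 729, Q = 26152.1.
Ed = (dQ/dP)·(P/Q) = (-19.6925) × (729/26152.1) = -0.54893…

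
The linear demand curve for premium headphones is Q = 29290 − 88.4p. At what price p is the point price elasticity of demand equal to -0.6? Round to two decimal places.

Ed = −88.4p/(29290 − 88.4p). Set this equal to -0.6:
88.4p = 0.6·(29290 − 88.4p) ⇒ 88.4p(1 + 0.6) = 0.6·29290
p = 0.6·29290 / (88.4·1.6) = 124.2505…

124.25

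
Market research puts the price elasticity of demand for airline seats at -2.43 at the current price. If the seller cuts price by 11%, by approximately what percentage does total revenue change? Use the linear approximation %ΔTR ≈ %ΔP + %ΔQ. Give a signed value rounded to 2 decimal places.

+15.73%

%ΔQ ≈ Ed × %ΔP = (-2.43) × (-11%) = +26.7300%
%ΔTR ≈ %ΔP + %ΔQ = (-11%) + (+26.7300%) = +15.7300%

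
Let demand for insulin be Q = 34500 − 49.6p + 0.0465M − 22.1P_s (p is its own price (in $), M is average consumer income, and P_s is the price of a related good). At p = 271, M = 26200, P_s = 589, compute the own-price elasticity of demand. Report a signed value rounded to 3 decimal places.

At the given values, Q = 34500 − 49.6(271) + 0.0465(26200) − 22.1(589) = 9259.8.
∂Q/∂p = −49.6.
E = (-49.6) × (271/9259.8) = -1.45160…

-1.452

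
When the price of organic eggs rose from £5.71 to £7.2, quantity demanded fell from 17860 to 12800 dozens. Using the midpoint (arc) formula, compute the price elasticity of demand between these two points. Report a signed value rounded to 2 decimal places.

-1.43

%ΔQ = (12800 − 17860) / [(17860 + 12800)/2] = -5060/15330 = -0.330071…
%ΔP = (7.2 − 5.71) / [(5.71 + 7.2)/2] = 1.49/6.455 = 0.230828…
Arc Ed = %ΔQ / %ΔP = (-5060/15330) / (1.49/6.455) = -1.4299…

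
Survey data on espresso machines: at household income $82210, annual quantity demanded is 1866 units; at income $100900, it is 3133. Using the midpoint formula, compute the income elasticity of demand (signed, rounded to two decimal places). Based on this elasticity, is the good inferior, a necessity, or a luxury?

2.48; luxury

%ΔQ = (3133 − 1866)/[( 1866 + 3133)/2] = 1267/2499.5 = 0.506901…
%ΔIncome = (100900 − 82210)/[( 82210 + 100900)/2] = 18690/91555 = 0.204139…
E_income = (1267/2499.5) / (18690/91555) = 2.4831…
E_income > 1 ⇒ normal good, luxury.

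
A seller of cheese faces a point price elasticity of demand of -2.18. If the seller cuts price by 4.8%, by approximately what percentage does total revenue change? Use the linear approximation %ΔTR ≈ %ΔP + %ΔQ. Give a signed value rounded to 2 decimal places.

+5.66%

%ΔQ ≈ Ed × %ΔP = (-2.18) × (-4.8%) = +10.4640%
%ΔTR ≈ %ΔP + %ΔQ = (-4.8%) + (+10.4640%) = +5.6640%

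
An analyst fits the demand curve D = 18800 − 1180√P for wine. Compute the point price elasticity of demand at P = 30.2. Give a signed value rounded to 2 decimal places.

-0.26

dD/dP = −1180/(2√P) = -107.361. At P = 30.2, D = 12315.4.
Ed = (dD/dP)·(P/D) = (-107.361) × (30.2/12315.4) = -0.2632…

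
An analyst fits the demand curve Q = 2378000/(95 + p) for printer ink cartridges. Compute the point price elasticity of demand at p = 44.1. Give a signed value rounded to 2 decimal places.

dQ/dp = −2378000/(95 + p)² = -122.902. At p = 44.1, Q = 17095.6.
Ed = (dQ/dp)·(p/Q) = (-122.902) × (44.1/17095.6) = -0.3170…

-0.32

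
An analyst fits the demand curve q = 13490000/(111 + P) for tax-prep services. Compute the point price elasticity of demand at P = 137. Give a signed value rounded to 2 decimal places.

-0.55

dq/dP = −13490000/(111 + P)² = -219.335. At P = 137, q = 54395.2.
Ed = (dq/dP)·(P/q) = (-219.335) × (137/54395.2) = -0.5524…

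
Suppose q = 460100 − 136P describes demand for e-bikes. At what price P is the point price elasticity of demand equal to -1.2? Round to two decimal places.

1845.32

Ed = −136P/(460100 − 136P). Set this equal to -1.2:
136P = 1.2·(460100 − 136P) ⇒ 136P(1 + 1.2) = 1.2·460100
P = 1.2·460100 / (136·2.2) = 1845.3208…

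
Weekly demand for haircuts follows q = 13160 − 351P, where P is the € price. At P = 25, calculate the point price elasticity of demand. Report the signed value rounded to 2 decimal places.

dq/dP = −351. At P = 25, q = 13160 − 351(25) = 4385.
Ed = (dq/dP)·(P/q) = −351 × (25/4385) = -2.0011…

-2.00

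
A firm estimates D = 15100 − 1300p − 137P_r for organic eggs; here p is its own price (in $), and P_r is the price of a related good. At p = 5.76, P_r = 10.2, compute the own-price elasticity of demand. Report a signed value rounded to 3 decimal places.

At the given values, D = 15100 − 1300(5.76) − 137(10.2) = 6214.6.
∂D/∂p = −1300.
E = (-1300) × (5.76/6214.6) = -1.20490…

-1.205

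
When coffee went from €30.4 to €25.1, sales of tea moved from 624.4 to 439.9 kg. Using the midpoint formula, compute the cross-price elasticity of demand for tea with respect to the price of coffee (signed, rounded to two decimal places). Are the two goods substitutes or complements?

%ΔQ_{tea} = (439.9 − 624.4)/avg = -184.5/532.15 = -0.346706…
%ΔP_{coffee} = (25.1 − 30.4)/avg = -5.3/27.75 = -0.190990…
E_cross = (-184.5/532.15) / (-5.3/27.75) = 1.8153…
E_cross > 0 ⇒ the goods are substitutes.

1.82; substitutes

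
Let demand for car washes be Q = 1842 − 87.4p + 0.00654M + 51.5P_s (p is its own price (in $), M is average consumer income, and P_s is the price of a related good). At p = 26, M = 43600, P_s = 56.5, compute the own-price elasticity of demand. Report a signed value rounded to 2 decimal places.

-0.82

At the given values, Q = 1842 − 87.4(26) + 0.00654(43600) + 51.5(56.5) = 2764.494.
∂Q/∂p = −87.4.
E = (-87.4) × (26/2764.494) = -0.8219…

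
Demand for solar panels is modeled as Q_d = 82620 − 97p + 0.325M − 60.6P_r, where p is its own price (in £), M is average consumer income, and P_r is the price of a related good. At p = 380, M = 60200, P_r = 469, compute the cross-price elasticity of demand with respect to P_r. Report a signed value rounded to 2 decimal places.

At the given values, Q_d = 82620 − 97(380) + 0.325(60200) − 60.6(469) = 36903.6.
∂Q_d/∂P_r = -60.6.
E = (-60.6) × (469/36903.6) = -0.7701…

-0.77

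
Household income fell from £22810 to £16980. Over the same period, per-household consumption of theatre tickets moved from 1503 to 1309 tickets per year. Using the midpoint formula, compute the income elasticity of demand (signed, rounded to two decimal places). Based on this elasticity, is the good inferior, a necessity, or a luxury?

0.47; necessity

%ΔQ = (1309 − 1503)/[( 1503 + 1309)/2] = -194/1406 = -0.137980…
%ΔIncome = (16980 − 22810)/[( 22810 + 16980)/2] = -5830/19895 = -0.293038…
E_income = (-194/1406) / (-5830/19895) = 0.4708…
0 < E_income < 1 ⇒ normal good, necessity.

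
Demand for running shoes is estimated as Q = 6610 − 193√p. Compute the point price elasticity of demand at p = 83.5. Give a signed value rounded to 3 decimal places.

-0.182

dQ/dp = −193/(2√p) = -10.5605. At p = 83.5, Q = 4846.4.
Ed = (dQ/dp)·(p/Q) = (-10.5605) × (83.5/4846.4) = -0.18194…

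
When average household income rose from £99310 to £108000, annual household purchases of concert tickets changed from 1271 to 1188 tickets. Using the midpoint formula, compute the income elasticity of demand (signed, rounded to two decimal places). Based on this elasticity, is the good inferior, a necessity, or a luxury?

%ΔQ = (1188 − 1271)/[( 1271 + 1188)/2] = -83/1229.5 = -0.067507…
%ΔIncome = (108000 − 99310)/[( 99310 + 108000)/2] = 8690/103655 = 0.083835…
E_income = (-83/1229.5) / (8690/103655) = -0.8052…
E_income < 0 ⇒ inferior good.

-0.81; inferior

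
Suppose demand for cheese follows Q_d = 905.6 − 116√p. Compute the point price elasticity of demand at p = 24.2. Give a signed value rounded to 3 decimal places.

dQ_d/dp = −116/(2√p) = -11.7902. At p = 24.2, Q_d = 334.955.
Ed = (dQ_d/dp)·(p/Q_d) = (-11.7902) × (24.2/334.955) = -0.85182…

-0.852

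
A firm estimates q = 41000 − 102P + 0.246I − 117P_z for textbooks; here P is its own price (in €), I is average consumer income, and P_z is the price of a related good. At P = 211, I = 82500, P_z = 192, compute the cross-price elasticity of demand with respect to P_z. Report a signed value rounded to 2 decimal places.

-1.30

At the given values, q = 41000 − 102(211) + 0.246(82500) − 117(192) = 17309.
∂q/∂P_z = -117.
E = (-117) × (192/17309) = -1.2978…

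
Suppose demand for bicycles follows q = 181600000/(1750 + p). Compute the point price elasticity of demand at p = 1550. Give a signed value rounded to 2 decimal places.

dq/dp = −181600000/(1750 + p)² = -16.6758. At p = 1550, q = 55030.3.
Ed = (dq/dp)·(p/q) = (-16.6758) × (1550/55030.3) = -0.4696…

-0.47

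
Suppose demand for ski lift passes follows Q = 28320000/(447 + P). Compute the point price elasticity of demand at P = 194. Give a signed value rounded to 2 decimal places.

-0.30

dQ/dP = −28320000/(447 + P)² = -68.9251. At P = 194, Q = 44181.
Ed = (dQ/dP)·(P/Q) = (-68.9251) × (194/44181) = -0.3026…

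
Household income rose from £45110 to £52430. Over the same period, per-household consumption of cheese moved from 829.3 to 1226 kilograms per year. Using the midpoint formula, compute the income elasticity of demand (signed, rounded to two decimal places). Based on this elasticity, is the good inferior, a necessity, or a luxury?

%ΔQ = (1226 − 829.3)/[( 829.3 + 1226)/2] = 396.7/1027.65 = 0.386026…
%ΔIncome = (52430 − 45110)/[( 45110 + 52430)/2] = 7320/48770 = 0.150092…
E_income = (396.7/1027.65) / (7320/48770) = 2.5719…
E_income > 1 ⇒ normal good, luxury.

2.57; luxury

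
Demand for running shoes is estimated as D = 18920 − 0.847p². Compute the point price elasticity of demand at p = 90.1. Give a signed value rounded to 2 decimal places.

dD/dp = −2·0.847·p = -152.6294. At p = 90.1, D = 12044.04553.
Ed = (dD/dp)·(p/D) = (-152.6294) × (90.1/12044.04553) = -1.1418…

-1.14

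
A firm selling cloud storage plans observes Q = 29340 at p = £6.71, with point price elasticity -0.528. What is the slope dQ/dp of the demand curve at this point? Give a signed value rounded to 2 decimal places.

-2308.72

Ed = (dQ/dp)·(p/Q) ⇒ dQ/dp = Ed·Q/p = (-0.528)·29340/6.71 = -2308.7213…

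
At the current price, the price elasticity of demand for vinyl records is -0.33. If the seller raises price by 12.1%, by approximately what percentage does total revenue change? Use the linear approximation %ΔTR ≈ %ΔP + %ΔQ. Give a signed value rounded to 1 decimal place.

+8.1%

%ΔQ ≈ Ed × %ΔP = (-0.33) × (+12.1%) = -3.9930%
%ΔTR ≈ %ΔP + %ΔQ = (+12.1%) + (-3.9930%) = +8.1070%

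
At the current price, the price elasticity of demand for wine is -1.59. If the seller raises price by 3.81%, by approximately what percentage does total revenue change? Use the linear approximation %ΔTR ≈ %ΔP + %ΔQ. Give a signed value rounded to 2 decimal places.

%ΔQ ≈ Ed × %ΔP = (-1.59) × (+3.81%) = -6.0579%
%ΔTR ≈ %ΔP + %ΔQ = (+3.81%) + (-6.0579%) = -2.2479%

-2.25%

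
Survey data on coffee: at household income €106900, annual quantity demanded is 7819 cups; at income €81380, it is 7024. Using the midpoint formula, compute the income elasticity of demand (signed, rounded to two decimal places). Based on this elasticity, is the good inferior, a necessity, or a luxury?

%ΔQ = (7024 − 7819)/[( 7819 + 7024)/2] = -795/7421.5 = -0.107121…
%ΔIncome = (81380 − 106900)/[( 106900 + 81380)/2] = -25520/94140 = -0.271085…
E_income = (-795/7421.5) / (-25520/94140) = 0.3951…
0 < E_income < 1 ⇒ normal good, necessity.

0.40; necessity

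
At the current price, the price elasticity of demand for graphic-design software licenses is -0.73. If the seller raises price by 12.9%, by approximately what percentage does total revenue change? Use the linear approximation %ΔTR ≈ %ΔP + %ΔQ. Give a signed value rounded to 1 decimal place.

%ΔQ ≈ Ed × %ΔP = (-0.73) × (+12.9%) = -9.4170%
%ΔTR ≈ %ΔP + %ΔQ = (+12.9%) + (-9.4170%) = +3.4830%

+3.5%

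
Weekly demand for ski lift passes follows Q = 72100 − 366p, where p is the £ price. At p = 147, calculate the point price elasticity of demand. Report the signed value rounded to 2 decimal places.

-2.94

dQ/dp = −366. At p = 147, Q = 72100 − 366(147) = 18298.
Ed = (dQ/dp)·(p/Q) = −366 × (147/18298) = -2.9403…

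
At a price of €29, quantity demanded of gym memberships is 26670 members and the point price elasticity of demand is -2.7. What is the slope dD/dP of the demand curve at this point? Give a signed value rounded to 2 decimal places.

Ed = (dD/dP)·(P/D) ⇒ dD/dP = Ed·D/P = (-2.7)·26670/29 = -2483.0689…

-2483.07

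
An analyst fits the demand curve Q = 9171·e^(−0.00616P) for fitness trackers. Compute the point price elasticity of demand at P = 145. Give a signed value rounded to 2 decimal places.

-0.89

dQ/dP = −0.00616·Q = -23.1252. At P = 145, Q = 3754.09.
Ed = (dQ/dP)·(P/Q) = (-23.1252) × (145/3754.09) = -0.8932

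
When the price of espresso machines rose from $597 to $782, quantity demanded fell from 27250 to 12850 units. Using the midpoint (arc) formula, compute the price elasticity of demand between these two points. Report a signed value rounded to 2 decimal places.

%ΔQ = (12850 − 27250) / [(27250 + 12850)/2] = -14400/20050 = -0.718204…
%ΔP = (782 − 597) / [(597 + 782)/2] = 185/689.5 = 0.268310…
Arc Ed = %ΔQ / %ΔP = (-14400/20050) / (185/689.5) = -2.6767…

-2.68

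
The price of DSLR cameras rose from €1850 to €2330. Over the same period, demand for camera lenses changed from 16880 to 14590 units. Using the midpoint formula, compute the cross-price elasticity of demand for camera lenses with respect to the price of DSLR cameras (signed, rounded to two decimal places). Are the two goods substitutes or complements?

-0.63; complements

%ΔQ_{camera lenses} = (14590 − 16880)/avg = -2290/15735 = -0.145535…
%ΔP_{DSLR cameras} = (2330 − 1850)/avg = 480/2090 = 0.229665…
E_cross = (-2290/15735) / (480/2090) = -0.6336…
E_cross < 0 ⇒ the goods are complements.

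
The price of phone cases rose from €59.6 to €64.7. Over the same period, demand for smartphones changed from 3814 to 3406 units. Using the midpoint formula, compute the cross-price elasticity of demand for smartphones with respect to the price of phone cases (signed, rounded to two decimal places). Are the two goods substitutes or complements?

%ΔQ_{smartphones} = (3406 − 3814)/avg = -408/3610 = -0.113019…
%ΔP_{phone cases} = (64.7 − 59.6)/avg = 5.1/62.15 = 0.082059…
E_cross = (-408/3610) / (5.1/62.15) = -1.3772…
E_cross < 0 ⇒ the goods are complements.

-1.38; complements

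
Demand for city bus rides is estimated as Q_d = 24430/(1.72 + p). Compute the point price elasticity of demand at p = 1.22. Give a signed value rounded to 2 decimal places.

-0.41

dQ_d/dp = −24430/(1.72 + p)² = -2826.37. At p = 1.22, Q_d = 8309.52.
Ed = (dQ_d/dp)·(p/Q_d) = (-2826.37) × (1.22/8309.52) = -0.4149…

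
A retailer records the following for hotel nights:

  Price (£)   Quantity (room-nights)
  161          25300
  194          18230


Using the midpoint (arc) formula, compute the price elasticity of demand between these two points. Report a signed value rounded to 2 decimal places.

-1.75

%ΔQ = (18230 − 25300) / [(25300 + 18230)/2] = -7070/21765 = -0.324833…
%ΔP = (194 − 161) / [(161 + 194)/2] = 33/177.5 = 0.185915…
Arc Ed = %ΔQ / %ΔP = (-7070/21765) / (33/177.5) = -1.7472…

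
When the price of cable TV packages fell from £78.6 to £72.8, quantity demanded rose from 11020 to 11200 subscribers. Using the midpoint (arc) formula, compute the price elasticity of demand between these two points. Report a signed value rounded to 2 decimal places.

-0.21

%ΔQ = (11200 − 11020) / [(11020 + 11200)/2] = 180/11110 = 0.016201…
%ΔP = (72.8 − 78.6) / [(78.6 + 72.8)/2] = -5.8/75.7 = -0.076618…
Arc Ed = %ΔQ / %ΔP = (180/11110) / (-5.8/75.7) = -0.2114…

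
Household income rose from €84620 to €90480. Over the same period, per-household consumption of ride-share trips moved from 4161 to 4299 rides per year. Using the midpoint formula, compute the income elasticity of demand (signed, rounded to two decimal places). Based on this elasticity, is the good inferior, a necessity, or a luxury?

0.49; necessity

%ΔQ = (4299 − 4161)/[( 4161 + 4299)/2] = 138/4230 = 0.032624…
%ΔIncome = (90480 − 84620)/[( 84620 + 90480)/2] = 5860/87550 = 0.066933…
E_income = (138/4230) / (5860/87550) = 0.4874…
0 < E_income < 1 ⇒ normal good, necessity.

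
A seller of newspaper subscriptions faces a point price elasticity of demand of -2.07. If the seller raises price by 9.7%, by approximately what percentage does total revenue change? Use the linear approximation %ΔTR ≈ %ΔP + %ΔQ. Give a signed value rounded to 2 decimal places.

%ΔQ ≈ Ed × %ΔP = (-2.07) × (+9.7%) = -20.0790%
%ΔTR ≈ %ΔP + %ΔQ = (+9.7%) + (-20.0790%) = -10.3790%

-10.38%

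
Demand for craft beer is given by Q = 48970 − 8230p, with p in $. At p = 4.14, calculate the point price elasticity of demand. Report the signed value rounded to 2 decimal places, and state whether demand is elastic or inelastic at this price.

dQ/dp = −8230. At p = 4.14, Q = 48970 − 8230(4.14) = 14897.8.
Ed = (dQ/dp)·(p/Q) = −8230 × (4.14/14897.8) = -2.2870…
|Ed| = 2.29 > 1, so demand is elastic.

-2.29; elastic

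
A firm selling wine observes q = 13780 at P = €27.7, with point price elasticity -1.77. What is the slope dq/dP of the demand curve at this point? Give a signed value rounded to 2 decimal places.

-880.53

Ed = (dq/dP)·(P/q) ⇒ dq/dP = Ed·q/P = (-1.77)·13780/27.7 = -880.5270…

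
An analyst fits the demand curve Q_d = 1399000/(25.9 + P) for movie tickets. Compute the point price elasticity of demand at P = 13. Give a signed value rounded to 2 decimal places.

-0.33

dQ_d/dP = −1399000/(25.9 + P)² = -924.525. At P = 13, Q_d = 35964.
Ed = (dQ_d/dP)·(P/Q_d) = (-924.525) × (13/35964) = -0.3341…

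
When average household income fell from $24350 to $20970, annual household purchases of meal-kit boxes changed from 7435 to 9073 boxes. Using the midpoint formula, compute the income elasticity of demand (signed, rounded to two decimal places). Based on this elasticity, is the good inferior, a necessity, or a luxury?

%ΔQ = (9073 − 7435)/[( 7435 + 9073)/2] = 1638/8254 = 0.198449…
%ΔIncome = (20970 − 24350)/[( 24350 + 20970)/2] = -3380/22660 = -0.149161…
E_income = (1638/8254) / (-3380/22660) = -1.3304…
E_income < 0 ⇒ inferior good.

-1.33; inferior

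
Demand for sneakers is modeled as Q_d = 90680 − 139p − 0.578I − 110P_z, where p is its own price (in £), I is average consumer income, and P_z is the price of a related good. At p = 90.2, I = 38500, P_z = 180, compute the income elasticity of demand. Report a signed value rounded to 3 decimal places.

-0.617

At the given values, Q_d = 90680 − 139(90.2) − 0.578(38500) − 110(180) = 36089.2.
∂Q_d/∂I = -0.578.
E = (-0.578) × (38500/36089.2) = -0.61661…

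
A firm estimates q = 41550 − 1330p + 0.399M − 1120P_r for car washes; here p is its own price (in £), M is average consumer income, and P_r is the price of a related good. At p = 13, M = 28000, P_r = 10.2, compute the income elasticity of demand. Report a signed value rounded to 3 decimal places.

0.465

At the given values, q = 41550 − 1330(13) + 0.399(28000) − 1120(10.2) = 24008.
∂q/∂M = 0.399.
E = (0.399) × (28000/24008) = 0.46534…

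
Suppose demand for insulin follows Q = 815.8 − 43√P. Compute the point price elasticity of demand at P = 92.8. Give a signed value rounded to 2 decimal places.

-0.52

dQ/dP = −43/(2√P) = -2.23185. At P = 92.8, Q = 401.569.
Ed = (dQ/dP)·(P/Q) = (-2.23185) × (92.8/401.569) = -0.5157…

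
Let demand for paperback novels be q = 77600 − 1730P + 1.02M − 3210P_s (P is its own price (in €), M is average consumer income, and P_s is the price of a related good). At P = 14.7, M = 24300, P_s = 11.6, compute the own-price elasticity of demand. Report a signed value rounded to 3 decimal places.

At the given values, q = 77600 − 1730(14.7) + 1.02(24300) − 3210(11.6) = 39719.
∂q/∂P = −1730.
E = (-1730) × (14.7/39719) = -0.64027…

-0.640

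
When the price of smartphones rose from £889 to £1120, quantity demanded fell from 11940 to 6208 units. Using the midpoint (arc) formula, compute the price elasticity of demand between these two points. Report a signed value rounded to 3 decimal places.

-2.747

%ΔQ = (6208 − 11940) / [(11940 + 6208)/2] = -5732/9074 = -0.631694…
%ΔP = (1120 − 889) / [(889 + 1120)/2] = 231/1004.5 = 0.229965…
Arc Ed = %ΔQ / %ΔP = (-5732/9074) / (231/1004.5) = -2.74691…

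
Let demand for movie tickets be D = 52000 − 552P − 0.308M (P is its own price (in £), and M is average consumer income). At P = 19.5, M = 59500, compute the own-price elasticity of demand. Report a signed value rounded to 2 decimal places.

At the given values, D = 52000 − 552(19.5) − 0.308(59500) = 22910.
∂D/∂P = −552.
E = (-552) × (19.5/22910) = -0.4698…

-0.47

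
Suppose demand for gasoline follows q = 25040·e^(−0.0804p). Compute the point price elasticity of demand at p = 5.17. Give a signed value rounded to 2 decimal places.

dq/dp = −0.0804·q = -1328.52. At p = 5.17, q = 16523.9.
Ed = (dq/dp)·(p/q) = (-1328.52) × (5.17/16523.9) = -0.4156…

-0.42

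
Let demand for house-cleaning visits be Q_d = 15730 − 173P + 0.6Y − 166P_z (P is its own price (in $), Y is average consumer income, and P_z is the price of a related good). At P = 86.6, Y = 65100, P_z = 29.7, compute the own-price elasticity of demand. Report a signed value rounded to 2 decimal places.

At the given values, Q_d = 15730 − 173(86.6) + 0.6(65100) − 166(29.7) = 34878.
∂Q_d/∂P = −173.
E = (-173) × (86.6/34878) = -0.4295…

-0.43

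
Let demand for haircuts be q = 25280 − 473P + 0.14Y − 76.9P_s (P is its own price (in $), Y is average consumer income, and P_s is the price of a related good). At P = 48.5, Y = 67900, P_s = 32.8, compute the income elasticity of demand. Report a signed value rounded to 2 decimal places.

1.02

At the given values, q = 25280 − 473(48.5) + 0.14(67900) − 76.9(32.8) = 9323.18.
∂q/∂Y = 0.14.
E = (0.14) × (67900/9323.18) = 1.0196…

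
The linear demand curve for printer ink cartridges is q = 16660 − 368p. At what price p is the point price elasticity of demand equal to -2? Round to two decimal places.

Ed = −368p/(16660 − 368p). Set this equal to -2:
368p = 2·(16660 − 368p) ⇒ 368p(1 + 2) = 2·16660
p = 2·16660 / (368·3) = 30.1811…

30.18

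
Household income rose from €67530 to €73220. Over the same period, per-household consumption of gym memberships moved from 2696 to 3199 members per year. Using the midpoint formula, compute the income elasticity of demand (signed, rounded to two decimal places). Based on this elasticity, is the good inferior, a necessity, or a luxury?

2.11; luxury

%ΔQ = (3199 − 2696)/[( 2696 + 3199)/2] = 503/2947.5 = 0.170653…
%ΔIncome = (73220 − 67530)/[( 67530 + 73220)/2] = 5690/70375 = 0.080852…
E_income = (503/2947.5) / (5690/70375) = 2.1106…
E_income > 1 ⇒ normal good, luxury.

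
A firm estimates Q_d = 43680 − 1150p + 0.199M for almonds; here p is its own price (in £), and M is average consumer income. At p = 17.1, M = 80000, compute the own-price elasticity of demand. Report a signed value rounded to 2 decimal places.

-0.49

At the given values, Q_d = 43680 − 1150(17.1) + 0.199(80000) = 39935.
∂Q_d/∂p = −1150.
E = (-1150) × (17.1/39935) = -0.4924…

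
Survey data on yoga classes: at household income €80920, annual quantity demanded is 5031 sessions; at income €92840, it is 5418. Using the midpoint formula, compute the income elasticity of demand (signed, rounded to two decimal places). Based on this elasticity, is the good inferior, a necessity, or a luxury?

0.54; necessity

%ΔQ = (5418 − 5031)/[( 5031 + 5418)/2] = 387/5224.5 = 0.074074…
%ΔIncome = (92840 − 80920)/[( 80920 + 92840)/2] = 11920/86880 = 0.137200…
E_income = (387/5224.5) / (11920/86880) = 0.5398…
0 < E_income < 1 ⇒ normal good, necessity.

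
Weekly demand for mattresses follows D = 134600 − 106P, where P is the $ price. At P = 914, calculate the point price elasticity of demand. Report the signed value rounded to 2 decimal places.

dD/dP = −106. At P = 914, D = 134600 − 106(914) = 37716.
Ed = (dD/dP)·(P/D) = −106 × (914/37716) = -2.5687…

-2.57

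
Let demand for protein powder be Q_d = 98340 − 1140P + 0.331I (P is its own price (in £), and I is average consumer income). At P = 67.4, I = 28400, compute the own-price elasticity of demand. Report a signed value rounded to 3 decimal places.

At the given values, Q_d = 98340 − 1140(67.4) + 0.331(28400) = 30904.4.
∂Q_d/∂P = −1140.
E = (-1140) × (67.4/30904.4) = -2.48624…

-2.486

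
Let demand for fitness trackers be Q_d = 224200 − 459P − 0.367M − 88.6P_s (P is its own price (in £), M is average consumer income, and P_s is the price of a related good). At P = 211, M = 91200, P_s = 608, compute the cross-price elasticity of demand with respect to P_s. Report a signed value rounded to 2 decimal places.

-1.35

At the given values, Q_d = 224200 − 459(211) − 0.367(91200) − 88.6(608) = 40011.8.
∂Q_d/∂P_s = -88.6.
E = (-88.6) × (608/40011.8) = -1.3463…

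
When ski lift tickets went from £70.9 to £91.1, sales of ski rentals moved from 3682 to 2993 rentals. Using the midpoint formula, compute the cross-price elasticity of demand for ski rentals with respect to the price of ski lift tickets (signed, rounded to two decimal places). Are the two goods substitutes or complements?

-0.83; complements

%ΔQ_{ski rentals} = (2993 − 3682)/avg = -689/3337.5 = -0.206441…
%ΔP_{ski lift tickets} = (91.1 − 70.9)/avg = 20.2/81 = 0.249382…
E_cross = (-689/3337.5) / (20.2/81) = -0.8278…
E_cross < 0 ⇒ the goods are complements.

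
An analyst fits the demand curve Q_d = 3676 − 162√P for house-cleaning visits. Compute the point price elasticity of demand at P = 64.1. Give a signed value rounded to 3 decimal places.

dQ_d/dP = −162/(2√P) = -10.1171. At P = 64.1, Q_d = 2378.99.
Ed = (dQ_d/dP)·(P/Q_d) = (-10.1171) × (64.1/2378.99) = -0.27259…

-0.273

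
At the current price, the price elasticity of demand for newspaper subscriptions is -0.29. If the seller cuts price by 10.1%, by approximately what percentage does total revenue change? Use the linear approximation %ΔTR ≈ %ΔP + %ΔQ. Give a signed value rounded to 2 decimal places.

%ΔQ ≈ Ed × %ΔP = (-0.29) × (-10.1%) = +2.9290%
%ΔTR ≈ %ΔP + %ΔQ = (-10.1%) + (+2.9290%) = -7.1710%

-7.17%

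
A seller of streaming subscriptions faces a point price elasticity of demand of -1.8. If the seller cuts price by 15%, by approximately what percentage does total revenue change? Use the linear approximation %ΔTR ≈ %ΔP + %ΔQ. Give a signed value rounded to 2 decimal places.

+12.00%

%ΔQ ≈ Ed × %ΔP = (-1.8) × (-15%) = +27.0000%
%ΔTR ≈ %ΔP + %ΔQ = (-15%) + (+27.0000%) = +12.0000%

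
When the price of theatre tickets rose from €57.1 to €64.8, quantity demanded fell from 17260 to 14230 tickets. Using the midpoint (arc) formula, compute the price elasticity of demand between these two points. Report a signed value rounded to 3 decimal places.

%ΔQ = (14230 − 17260) / [(17260 + 14230)/2] = -3030/15745 = -0.192442…
%ΔP = (64.8 − 57.1) / [(57.1 + 64.8)/2] = 7.7/60.95 = 0.126333…
Arc Ed = %ΔQ / %ΔP = (-3030/15745) / (7.7/60.95) = -1.52329…

-1.523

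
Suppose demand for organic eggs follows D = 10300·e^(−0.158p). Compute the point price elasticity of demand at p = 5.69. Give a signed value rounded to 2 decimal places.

-0.90

dD/dp = −0.158·D = -662.3. At p = 5.69, D = 4191.77.
Ed = (dD/dp)·(p/D) = (-662.3) × (5.69/4191.77) = -0.8990…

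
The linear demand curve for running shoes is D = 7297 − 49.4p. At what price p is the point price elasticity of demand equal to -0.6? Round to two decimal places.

55.39

Ed = −49.4p/(7297 − 49.4p). Set this equal to -0.6:
49.4p = 0.6·(7297 − 49.4p) ⇒ 49.4p(1 + 0.6) = 0.6·7297
p = 0.6·7297 / (49.4·1.6) = 55.3922…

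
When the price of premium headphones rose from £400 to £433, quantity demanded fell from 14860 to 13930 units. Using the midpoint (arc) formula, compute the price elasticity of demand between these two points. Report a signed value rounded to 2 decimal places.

-0.82

%ΔQ = (13930 − 14860) / [(14860 + 13930)/2] = -930/14395 = -0.064605…
%ΔP = (433 − 400) / [(400 + 433)/2] = 33/416.5 = 0.079231…
Arc Ed = %ΔQ / %ΔP = (-930/14395) / (33/416.5) = -0.8154…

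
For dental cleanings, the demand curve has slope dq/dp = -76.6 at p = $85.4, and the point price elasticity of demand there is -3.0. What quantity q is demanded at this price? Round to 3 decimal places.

2180.547

Ed = (dq/dp)·(p/q) ⇒ q = (dq/dp)·p/Ed = (-76.6)·85.4/(-3.0) = 2180.54666…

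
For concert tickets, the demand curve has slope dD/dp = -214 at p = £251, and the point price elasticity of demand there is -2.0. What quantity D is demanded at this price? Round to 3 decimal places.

26857.000

Ed = (dD/dp)·(p/D) ⇒ D = (dD/dp)·p/Ed = (-214)·251/(-2.0) = 26857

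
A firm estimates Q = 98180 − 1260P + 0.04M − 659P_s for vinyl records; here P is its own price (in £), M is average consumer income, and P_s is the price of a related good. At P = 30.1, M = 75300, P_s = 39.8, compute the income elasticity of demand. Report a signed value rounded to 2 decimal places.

0.08

At the given values, Q = 98180 − 1260(30.1) + 0.04(75300) − 659(39.8) = 37037.8.
∂Q/∂M = 0.04.
E = (0.04) × (75300/37037.8) = 0.0813…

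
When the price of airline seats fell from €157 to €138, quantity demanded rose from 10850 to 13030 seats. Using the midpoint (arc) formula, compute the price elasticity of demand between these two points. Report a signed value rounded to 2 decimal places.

%ΔQ = (13030 − 10850) / [(10850 + 13030)/2] = 2180/11940 = 0.182579…
%ΔP = (138 − 157) / [(157 + 138)/2] = -19/147.5 = -0.128813…
Arc Ed = %ΔQ / %ΔP = (2180/11940) / (-19/147.5) = -1.4173…

-1.42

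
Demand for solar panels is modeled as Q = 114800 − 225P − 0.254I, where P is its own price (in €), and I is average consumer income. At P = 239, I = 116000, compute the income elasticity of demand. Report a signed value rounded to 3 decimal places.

-0.934

At the given values, Q = 114800 − 225(239) − 0.254(116000) = 31561.
∂Q/∂I = -0.254.
E = (-0.254) × (116000/31561) = -0.93355…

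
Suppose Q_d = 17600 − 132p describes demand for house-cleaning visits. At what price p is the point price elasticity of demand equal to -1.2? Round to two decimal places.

72.73

Ed = −132p/(17600 − 132p). Set this equal to -1.2:
132p = 1.2·(17600 − 132p) ⇒ 132p(1 + 1.2) = 1.2·17600
p = 1.2·17600 / (132·2.2) = 72.7272…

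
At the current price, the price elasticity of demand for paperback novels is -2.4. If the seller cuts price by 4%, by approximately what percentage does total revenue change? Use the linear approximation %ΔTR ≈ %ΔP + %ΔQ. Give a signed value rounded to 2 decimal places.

+5.60%

%ΔQ ≈ Ed × %ΔP = (-2.4) × (-4%) = +9.6000%
%ΔTR ≈ %ΔP + %ΔQ = (-4%) + (+9.6000%) = +5.6000%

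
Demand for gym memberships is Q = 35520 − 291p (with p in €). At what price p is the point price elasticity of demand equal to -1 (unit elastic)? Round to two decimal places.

61.03

Ed = −291p/(35520 − 291p). Set this equal to -1:
291p = 1·(35520 − 291p) ⇒ 291p(1 + 1) = 1·35520
p = 1·35520 / (291·2) = 61.0309…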